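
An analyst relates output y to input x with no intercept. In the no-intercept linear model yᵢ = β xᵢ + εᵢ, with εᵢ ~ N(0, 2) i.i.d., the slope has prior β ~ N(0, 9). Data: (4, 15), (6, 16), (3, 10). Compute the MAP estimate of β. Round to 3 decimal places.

β̂_MAP = 3.038

log p(β | y) = −Σ(yᵢ − βxᵢ)²/(2·2) − β²/(2·9) + const.
Setting the derivative to zero: Σxᵢ(yᵢ − βxᵢ)/2 − β/9 = 0, so β = Σxᵢyᵢ / (Σxᵢ² + σ²/τ²).
Σxᵢyᵢ = 4·15 + 6·16 + 3·10 = 186; Σxᵢ² = 61; σ²/τ² = 2/9.
β̂_MAP = 186 / (61 + 2/9) = 186/(551/9) = 1674/551 ≈ 3.038.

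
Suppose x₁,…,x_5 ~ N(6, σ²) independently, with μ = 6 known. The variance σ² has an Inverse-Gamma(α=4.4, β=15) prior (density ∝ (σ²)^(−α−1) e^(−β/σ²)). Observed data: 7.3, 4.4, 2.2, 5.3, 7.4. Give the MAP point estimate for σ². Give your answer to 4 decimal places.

σ̂²_MAP = 3.2367

Sum of squared deviations about the known mean: SS = (7.3−6)² + (4.4−6)² + (2.2−6)² + (5.3−6)² + (7.4−6)² = 21.14.
The Normal likelihood contributes (σ²)^(−n/2) exp(−SS/(2σ²)), so the posterior is Inverse-Gamma(α + n/2, β + SS/2) = Inverse-Gamma(6.9, 25.57).
The mode of Inverse-Gamma(a, b) is b/(a+1) = 25.57/7.9 ≈ 3.2367.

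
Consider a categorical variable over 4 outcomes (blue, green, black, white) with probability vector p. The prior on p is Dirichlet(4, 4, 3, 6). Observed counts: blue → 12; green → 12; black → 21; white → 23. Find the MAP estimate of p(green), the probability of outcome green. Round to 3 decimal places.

The posterior is Dirichlet(αᵢ + nᵢ) = Dirichlet(16, 16, 24, 29).
For a Dirichlet(a₁,…,a_K) with all aᵢ > 1, the mode has j-th component (aⱼ − 1)/(Σaᵢ − K).
Here Σaᵢ = 85 and K = 4, so p(green) = (16 − 1)/(85 − 4) = 15/81 ≈ 0.185.

MAP estimate of p(green) = 0.185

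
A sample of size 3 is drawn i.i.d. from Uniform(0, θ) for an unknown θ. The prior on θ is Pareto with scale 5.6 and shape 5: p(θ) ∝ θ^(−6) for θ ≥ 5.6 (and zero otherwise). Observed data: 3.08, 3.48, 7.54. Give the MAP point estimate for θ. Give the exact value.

θ̂_MAP = 7.54

The Uniform(0, θ) likelihood is θ^(−n) for θ ≥ max(xᵢ), zero otherwise. Here max(xᵢ) = 7.54.
Posterior ∝ θ^(−6) · θ^(−3) = θ^(−9) on θ ≥ max(5.6, 7.54) = 7.54.
This density is strictly decreasing in θ, so the posterior mode lies at the lower boundary of the support.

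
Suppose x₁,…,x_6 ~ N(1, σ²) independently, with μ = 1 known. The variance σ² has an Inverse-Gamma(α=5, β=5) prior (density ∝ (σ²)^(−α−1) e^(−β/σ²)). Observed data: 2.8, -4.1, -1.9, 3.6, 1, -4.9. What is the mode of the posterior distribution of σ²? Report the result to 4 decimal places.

Sum of squared deviations about the known mean: SS = (2.8−1)² + (-4.1−1)² + (-1.9−1)² + (3.6−1)² + (1−1)² + (-4.9−1)² = 79.23.
The Normal likelihood contributes (σ²)^(−n/2) exp(−SS/(2σ²)), so the posterior is Inverse-Gamma(α + n/2, β + SS/2) = Inverse-Gamma(8, 44.615).
The mode of Inverse-Gamma(a, b) is b/(a+1) = 44.615/9 ≈ 4.9572.

σ̂²_MAP = 4.9572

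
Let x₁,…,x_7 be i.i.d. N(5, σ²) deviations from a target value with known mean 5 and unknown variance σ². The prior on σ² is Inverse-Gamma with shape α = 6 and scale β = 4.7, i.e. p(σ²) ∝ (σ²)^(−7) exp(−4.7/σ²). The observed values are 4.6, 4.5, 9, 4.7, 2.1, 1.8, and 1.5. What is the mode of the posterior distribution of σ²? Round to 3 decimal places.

Sum of squared deviations about the known mean: SS = (4.6−5)² + (4.5−5)² + (9−5)² + (4.7−5)² + (2.1−5)² + (1.8−5)² + (1.5−5)² = 47.4.
The Normal likelihood contributes (σ²)^(−n/2) exp(−SS/(2σ²)), so the posterior is Inverse-Gamma(α + n/2, β + SS/2) = Inverse-Gamma(9.5, 28.4).
The mode of Inverse-Gamma(a, b) is b/(a+1) = 28.4/10.5 ≈ 2.705.

σ̂²_MAP = 2.705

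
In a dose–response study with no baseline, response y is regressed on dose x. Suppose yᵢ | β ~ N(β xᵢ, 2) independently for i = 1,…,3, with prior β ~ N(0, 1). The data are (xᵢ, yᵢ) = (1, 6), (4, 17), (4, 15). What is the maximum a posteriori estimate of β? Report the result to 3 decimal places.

β̂_MAP = 3.829

log p(β | y) = −Σ(yᵢ − βxᵢ)²/(2·2) − β²/(2·1) + const.
Setting the derivative to zero: Σxᵢ(yᵢ − βxᵢ)/2 − β/1 = 0, so β = Σxᵢyᵢ / (Σxᵢ² + σ²/τ²).
Σxᵢyᵢ = 1·6 + 4·17 + 4·15 = 134; Σxᵢ² = 33; σ²/τ² = 2.
β̂_MAP = 134 / (33 + 2) = 134/35 ≈ 3.829.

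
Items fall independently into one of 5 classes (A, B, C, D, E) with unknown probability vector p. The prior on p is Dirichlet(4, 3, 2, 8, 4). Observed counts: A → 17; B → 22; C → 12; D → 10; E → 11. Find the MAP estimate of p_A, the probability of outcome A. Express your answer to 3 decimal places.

MAP estimate of p_A = 0.227

The posterior is Dirichlet(αᵢ + nᵢ) = Dirichlet(21, 25, 14, 18, 15).
For a Dirichlet(a₁,…,a_K) with all aᵢ > 1, the mode has j-th component (aⱼ − 1)/(Σaᵢ − K).
Here Σaᵢ = 93 and K = 5, so p_A = (21 − 1)/(93 − 5) = 20/88 ≈ 0.227.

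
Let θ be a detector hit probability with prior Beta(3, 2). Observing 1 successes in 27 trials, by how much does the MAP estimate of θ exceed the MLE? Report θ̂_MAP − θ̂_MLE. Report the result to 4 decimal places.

MAP − MLE = 0.0630

Posterior is Beta(4, 28); MAP = (4−1)/(32−2) = 3/30 ≈ 0.10000.
MLE ignores the prior: θ̂_MLE = k/n = 1/27 ≈ 0.03704.
Difference = 3/30 − 1/27 = 17/270 ≈ 0.0630.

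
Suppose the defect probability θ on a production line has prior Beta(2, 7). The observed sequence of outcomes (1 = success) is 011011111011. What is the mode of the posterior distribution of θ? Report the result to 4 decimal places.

Prior: Beta(2, 7).
Data: 9 successes in 12 trials (from the sequence). The binomial likelihood contributes θ^9(1−θ)^3, so the posterior is Beta(2+9, 7+3) = Beta(11, 10).
For Beta(a, b) with a, b > 1 the mode is (a−1)/(a+b−2) = 10/19 ≈ 0.5263.

θ̂_MAP = 0.5263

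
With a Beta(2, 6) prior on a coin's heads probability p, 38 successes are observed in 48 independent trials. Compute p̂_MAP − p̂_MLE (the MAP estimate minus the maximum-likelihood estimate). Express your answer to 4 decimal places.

Posterior is Beta(40, 16); MAP = (40−1)/(56−2) = 39/54 ≈ 0.72222.
MLE ignores the prior: p̂_MLE = k/n = 38/48 ≈ 0.79167.
Difference = 39/54 − 38/48 = -5/72 ≈ -0.0694.

MAP − MLE = -0.0694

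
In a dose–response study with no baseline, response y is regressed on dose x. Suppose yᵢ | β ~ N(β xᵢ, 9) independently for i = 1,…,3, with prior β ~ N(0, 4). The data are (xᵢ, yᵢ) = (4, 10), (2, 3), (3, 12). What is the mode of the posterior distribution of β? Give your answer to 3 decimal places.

β̂_MAP = 2.624

log p(β | y) = −Σ(yᵢ − βxᵢ)²/(2·9) − β²/(2·4) + const.
Setting the derivative to zero: Σxᵢ(yᵢ − βxᵢ)/9 − β/4 = 0, so β = Σxᵢyᵢ / (Σxᵢ² + σ²/τ²).
Σxᵢyᵢ = 4·10 + 2·3 + 3·12 = 82; Σxᵢ² = 29; σ²/τ² = 2.25.
β̂_MAP = 82 / (29 + 2.25) = 82/31.25 ≈ 2.624.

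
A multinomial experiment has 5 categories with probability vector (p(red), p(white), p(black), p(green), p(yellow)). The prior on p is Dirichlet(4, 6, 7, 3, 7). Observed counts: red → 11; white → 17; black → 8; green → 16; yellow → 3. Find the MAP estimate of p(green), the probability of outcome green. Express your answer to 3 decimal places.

MAP estimate of p(green) = 0.234

The posterior is Dirichlet(αᵢ + nᵢ) = Dirichlet(15, 23, 15, 19, 10).
For a Dirichlet(a₁,…,a_K) with all aᵢ > 1, the mode has j-th component (aⱼ − 1)/(Σaᵢ − K).
Here Σaᵢ = 82 and K = 5, so p(green) = (19 − 1)/(82 − 5) = 18/77 ≈ 0.234.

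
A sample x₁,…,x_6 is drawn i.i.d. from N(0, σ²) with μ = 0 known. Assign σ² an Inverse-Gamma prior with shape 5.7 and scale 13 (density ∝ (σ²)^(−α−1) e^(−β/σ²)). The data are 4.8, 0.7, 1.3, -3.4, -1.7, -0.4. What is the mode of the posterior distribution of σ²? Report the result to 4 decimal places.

σ̂²_MAP = 3.3933

Sum of squared deviations about the known mean: SS = (4.8−0)² + (0.7−0)² + (1.3−0)² + (-3.4−0)² + (-1.7−0)² + (-0.4−0)² = 39.83.
The Normal likelihood contributes (σ²)^(−n/2) exp(−SS/(2σ²)), so the posterior is Inverse-Gamma(α + n/2, β + SS/2) = Inverse-Gamma(8.7, 32.915).
The mode of Inverse-Gamma(a, b) is b/(a+1) = 32.915/9.7 ≈ 3.3933.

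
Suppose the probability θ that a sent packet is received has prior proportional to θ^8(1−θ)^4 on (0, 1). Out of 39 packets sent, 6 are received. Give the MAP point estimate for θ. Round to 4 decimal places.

θ̂_MAP = 0.2745

The prior density ∝ θ^8(1−θ)^4 is the kernel of Beta(9, 5).
Data: 6 successes in 39 trials. The binomial likelihood contributes θ^6(1−θ)^33, so the posterior is Beta(9+6, 5+33) = Beta(15, 38).
For Beta(a, b) with a, b > 1 the mode is (a−1)/(a+b−2) = 14/51 ≈ 0.2745.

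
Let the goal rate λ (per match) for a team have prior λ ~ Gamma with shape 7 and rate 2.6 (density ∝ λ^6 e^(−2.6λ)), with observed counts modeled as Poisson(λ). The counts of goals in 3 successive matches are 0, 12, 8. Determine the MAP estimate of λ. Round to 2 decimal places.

λ̂_MAP = 4.64

Σxᵢ = 0+12+8 = 20, with n = 3.
Posterior ∝ λ^6e^(−2.6λ) · λ^20e^(−3λ) = λ^26e^(−5.6λ), i.e. Gamma(shape=27, rate=5.6).
The mode of a Gamma(a, b) with a ≥ 1 (shape–rate) is (a−1)/b = 26/5.6 ≈ 4.64.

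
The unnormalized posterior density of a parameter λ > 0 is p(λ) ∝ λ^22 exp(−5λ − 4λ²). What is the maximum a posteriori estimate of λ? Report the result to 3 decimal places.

ℓ'(λ) = 22/λ − 5 − 8λ. Setting this to zero and multiplying by λ: 8λ² + 5λ − 22 = 0.
λ = (−5 + √(5² + 4·8·22)) / (2·8) = (−5 + √729) / 16 = (−5 + 27)/16 = 11/8.
ℓ''(λ) = −22/λ² − 8 < 0, confirming a maximum.

λ̂_MAP = 1.375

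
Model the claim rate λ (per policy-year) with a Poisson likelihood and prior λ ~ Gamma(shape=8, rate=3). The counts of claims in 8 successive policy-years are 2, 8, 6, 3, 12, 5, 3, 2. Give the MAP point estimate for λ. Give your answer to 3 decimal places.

Σxᵢ = 2+8+6+3+12+5+3+2 = 41, with n = 8.
Posterior ∝ λ^7e^(−3λ) · λ^41e^(−8λ) = λ^48e^(−11λ), i.e. Gamma(shape=49, rate=11).
The mode of a Gamma(a, b) with a ≥ 1 (shape–rate) is (a−1)/b = 48/11 ≈ 4.364.

λ̂_MAP = 4.364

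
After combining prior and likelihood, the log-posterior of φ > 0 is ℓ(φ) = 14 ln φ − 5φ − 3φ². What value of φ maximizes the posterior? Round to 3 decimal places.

φ̂_MAP = 1.167

ℓ'(φ) = 14/φ − 5 − 6φ. Setting this to zero and multiplying by φ: 6φ² + 5φ − 14 = 0.
φ = (−5 + √(5² + 4·6·14)) / (2·6) = (−5 + √361) / 12 = (−5 + 19)/12 = 7/6.
ℓ''(φ) = −14/φ² − 6 < 0, confirming a maximum.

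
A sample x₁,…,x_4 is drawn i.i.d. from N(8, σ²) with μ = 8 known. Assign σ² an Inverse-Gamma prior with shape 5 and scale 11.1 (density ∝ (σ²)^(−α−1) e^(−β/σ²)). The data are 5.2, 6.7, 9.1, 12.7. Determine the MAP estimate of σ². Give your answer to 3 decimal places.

Sum of squared deviations about the known mean: SS = (5.2−8)² + (6.7−8)² + (9.1−8)² + (12.7−8)² = 32.83.
The Normal likelihood contributes (σ²)^(−n/2) exp(−SS/(2σ²)), so the posterior is Inverse-Gamma(α + n/2, β + SS/2) = Inverse-Gamma(7, 27.515).
The mode of Inverse-Gamma(a, b) is b/(a+1) = 27.515/8 ≈ 3.439.

σ̂²_MAP = 3.439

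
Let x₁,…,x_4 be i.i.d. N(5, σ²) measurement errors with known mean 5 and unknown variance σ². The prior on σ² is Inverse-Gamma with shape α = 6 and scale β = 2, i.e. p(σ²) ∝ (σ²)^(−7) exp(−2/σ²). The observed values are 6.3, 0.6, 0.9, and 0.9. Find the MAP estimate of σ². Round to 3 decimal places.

Sum of squared deviations about the known mean: SS = (6.3−5)² + (0.6−5)² + (0.9−5)² + (0.9−5)² = 54.67.
The Normal likelihood contributes (σ²)^(−n/2) exp(−SS/(2σ²)), so the posterior is Inverse-Gamma(α + n/2, β + SS/2) = Inverse-Gamma(8, 29.335).
The mode of Inverse-Gamma(a, b) is b/(a+1) = 29.335/9 ≈ 3.259.

σ̂²_MAP = 3.259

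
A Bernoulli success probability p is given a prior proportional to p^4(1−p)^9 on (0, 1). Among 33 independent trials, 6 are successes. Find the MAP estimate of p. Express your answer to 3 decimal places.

The prior density ∝ p^4(1−p)^9 is the kernel of Beta(5, 10).
Data: 6 successes in 33 trials. The binomial likelihood contributes p^6(1−p)^27, so the posterior is Beta(5+6, 10+27) = Beta(11, 37).
For Beta(a, b) with a, b > 1 the mode is (a−1)/(a+b−2) = 10/46 ≈ 0.217.

p̂_MAP = 0.217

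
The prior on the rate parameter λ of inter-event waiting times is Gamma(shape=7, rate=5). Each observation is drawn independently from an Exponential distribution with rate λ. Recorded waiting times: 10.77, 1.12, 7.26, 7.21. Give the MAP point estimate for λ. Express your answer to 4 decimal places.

The Exponential(rate=λ) likelihood is ∝ λ^n e^(−λΣtᵢ). Here n = 4 and Σtᵢ = 10.77 + 1.12 + 7.26 + 7.21 = 26.36.
Posterior ∝ λ^6e^(−5λ) · λ^4e^(−26.36λ) = λ^10e^(−31.36λ), i.e. Gamma(11, 31.36).
Mode = (a−1)/b = 10/31.36 ≈ 0.3189.

λ̂_MAP = 0.3189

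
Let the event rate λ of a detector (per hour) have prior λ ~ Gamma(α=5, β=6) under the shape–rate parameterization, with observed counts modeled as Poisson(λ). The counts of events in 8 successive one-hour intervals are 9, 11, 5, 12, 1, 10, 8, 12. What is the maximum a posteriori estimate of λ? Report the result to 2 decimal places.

λ̂_MAP = 5.14

Σxᵢ = 9+11+5+12+1+10+8+12 = 68, with n = 8.
Posterior ∝ λ^4e^(−6λ) · λ^68e^(−8λ) = λ^72e^(−14λ), i.e. Gamma(shape=73, rate=14).
The mode of a Gamma(a, b) with a ≥ 1 (shape–rate) is (a−1)/b = 72/14 ≈ 5.14.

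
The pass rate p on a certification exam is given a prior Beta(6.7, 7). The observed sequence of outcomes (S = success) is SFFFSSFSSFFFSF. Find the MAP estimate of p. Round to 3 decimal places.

p̂_MAP = 0.455

Prior: Beta(6.7, 7).
Data: 6 successes in 14 trials (from the sequence). The binomial likelihood contributes p^6(1−p)^8, so the posterior is Beta(6.7+6, 7+8) = Beta(12.7, 15).
For Beta(a, b) with a, b > 1 the mode is (a−1)/(a+b−2) = 11.7/25.7 ≈ 0.455.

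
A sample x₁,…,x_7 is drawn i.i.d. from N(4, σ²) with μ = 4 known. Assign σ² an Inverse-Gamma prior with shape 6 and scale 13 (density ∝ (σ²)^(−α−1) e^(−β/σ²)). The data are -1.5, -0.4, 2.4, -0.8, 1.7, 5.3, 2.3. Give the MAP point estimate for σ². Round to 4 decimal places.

Sum of squared deviations about the known mean: SS = (-1.5−4)² + (-0.4−4)² + (2.4−4)² + (-0.8−4)² + (1.7−4)² + (5.3−4)² + (2.3−4)² = 85.08.
The Normal likelihood contributes (σ²)^(−n/2) exp(−SS/(2σ²)), so the posterior is Inverse-Gamma(α + n/2, β + SS/2) = Inverse-Gamma(9.5, 55.54).
The mode of Inverse-Gamma(a, b) is b/(a+1) = 55.54/10.5 ≈ 5.2895.

σ̂²_MAP = 5.2895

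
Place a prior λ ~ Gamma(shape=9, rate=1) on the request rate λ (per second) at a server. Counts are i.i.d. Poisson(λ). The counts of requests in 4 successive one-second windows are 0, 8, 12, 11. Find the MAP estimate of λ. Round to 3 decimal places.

λ̂_MAP = 7.800

Σxᵢ = 0+8+12+11 = 31, with n = 4.
Posterior ∝ λ^8e^(−1λ) · λ^31e^(−4λ) = λ^39e^(−5λ), i.e. Gamma(shape=40, rate=5).
The mode of a Gamma(a, b) with a ≥ 1 (shape–rate) is (a−1)/b = 39/5 ≈ 7.800.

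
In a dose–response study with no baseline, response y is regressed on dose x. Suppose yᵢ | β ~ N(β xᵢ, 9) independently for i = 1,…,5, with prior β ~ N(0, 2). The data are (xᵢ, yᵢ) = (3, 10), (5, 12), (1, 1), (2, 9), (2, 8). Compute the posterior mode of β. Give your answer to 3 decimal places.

log p(β | y) = −Σ(yᵢ − βxᵢ)²/(2·9) − β²/(2·2) + const.
Setting the derivative to zero: Σxᵢ(yᵢ − βxᵢ)/9 − β/2 = 0, so β = Σxᵢyᵢ / (Σxᵢ² + σ²/τ²).
Σxᵢyᵢ = 3·10 + 5·12 + 1·1 + 2·9 + 2·8 = 125; Σxᵢ² = 43; σ²/τ² = 4.5.
β̂_MAP = 125 / (43 + 4.5) = 125/47.5 ≈ 2.632.

β̂_MAP = 2.632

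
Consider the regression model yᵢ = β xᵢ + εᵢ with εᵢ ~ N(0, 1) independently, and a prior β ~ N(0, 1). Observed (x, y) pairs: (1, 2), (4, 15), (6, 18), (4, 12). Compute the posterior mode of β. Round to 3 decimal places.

log p(β | y) = −Σ(yᵢ − βxᵢ)²/(2·1) − β²/(2·1) + const.
Setting the derivative to zero: Σxᵢ(yᵢ − βxᵢ)/1 − β/1 = 0, so β = Σxᵢyᵢ / (Σxᵢ² + σ²/τ²).
Σxᵢyᵢ = 1·2 + 4·15 + 6·18 + 4·12 = 218; Σxᵢ² = 69; σ²/τ² = 1.
β̂_MAP = 218 / (69 + 1) = 218/70 ≈ 3.114.

β̂_MAP = 3.114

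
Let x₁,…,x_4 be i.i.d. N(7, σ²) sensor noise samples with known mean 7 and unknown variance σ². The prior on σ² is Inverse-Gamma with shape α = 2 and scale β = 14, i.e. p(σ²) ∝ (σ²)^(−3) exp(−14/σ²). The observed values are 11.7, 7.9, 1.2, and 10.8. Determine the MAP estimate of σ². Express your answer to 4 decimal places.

σ̂²_MAP = 9.8980

Sum of squared deviations about the known mean: SS = (11.7−7)² + (7.9−7)² + (1.2−7)² + (10.8−7)² = 70.98.
The Normal likelihood contributes (σ²)^(−n/2) exp(−SS/(2σ²)), so the posterior is Inverse-Gamma(α + n/2, β + SS/2) = Inverse-Gamma(4, 49.49).
The mode of Inverse-Gamma(a, b) is b/(a+1) = 49.49/5 ≈ 9.8980.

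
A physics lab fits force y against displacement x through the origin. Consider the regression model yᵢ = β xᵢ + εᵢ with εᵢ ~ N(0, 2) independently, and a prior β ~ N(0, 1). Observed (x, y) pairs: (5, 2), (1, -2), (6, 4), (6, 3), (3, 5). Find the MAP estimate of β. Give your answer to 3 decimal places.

β̂_MAP = 0.596

log p(β | y) = −Σ(yᵢ − βxᵢ)²/(2·2) − β²/(2·1) + const.
Setting the derivative to zero: Σxᵢ(yᵢ − βxᵢ)/2 − β/1 = 0, so β = Σxᵢyᵢ / (Σxᵢ² + σ²/τ²).
Σxᵢyᵢ = 5·2 + 1·(-2) + 6·4 + 6·3 + 3·5 = 65; Σxᵢ² = 107; σ²/τ² = 2.
β̂_MAP = 65 / (107 + 2) = 65/109 ≈ 0.596.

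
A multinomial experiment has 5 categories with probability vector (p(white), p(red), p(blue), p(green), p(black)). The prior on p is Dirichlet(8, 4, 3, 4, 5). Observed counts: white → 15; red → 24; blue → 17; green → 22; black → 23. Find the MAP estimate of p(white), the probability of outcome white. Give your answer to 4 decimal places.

The posterior is Dirichlet(αᵢ + nᵢ) = Dirichlet(23, 28, 20, 26, 28).
For a Dirichlet(a₁,…,a_K) with all aᵢ > 1, the mode has j-th component (aⱼ − 1)/(Σaᵢ − K).
Here Σaᵢ = 125 and K = 5, so p(white) = (23 − 1)/(125 − 5) = 22/120 ≈ 0.1833.

MAP estimate of p(white) = 0.1833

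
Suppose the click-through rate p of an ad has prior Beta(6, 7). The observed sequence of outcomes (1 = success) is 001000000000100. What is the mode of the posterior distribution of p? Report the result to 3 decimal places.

Prior: Beta(6, 7).
Data: 2 successes in 15 trials (from the sequence). The binomial likelihood contributes p^2(1−p)^13, so the posterior is Beta(6+2, 7+13) = Beta(8, 20).
For Beta(a, b) with a, b > 1 the mode is (a−1)/(a+b−2) = 7/26 ≈ 0.269.

p̂_MAP = 0.269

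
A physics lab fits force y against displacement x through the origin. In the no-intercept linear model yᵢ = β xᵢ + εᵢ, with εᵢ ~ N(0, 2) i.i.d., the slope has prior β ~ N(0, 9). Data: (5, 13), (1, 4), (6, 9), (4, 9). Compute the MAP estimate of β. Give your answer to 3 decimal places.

β̂_MAP = 2.033

log p(β | y) = −Σ(yᵢ − βxᵢ)²/(2·2) − β²/(2·9) + const.
Setting the derivative to zero: Σxᵢ(yᵢ − βxᵢ)/2 − β/9 = 0, so β = Σxᵢyᵢ / (Σxᵢ² + σ²/τ²).
Σxᵢyᵢ = 5·13 + 1·4 + 6·9 + 4·9 = 159; Σxᵢ² = 78; σ²/τ² = 2/9.
β̂_MAP = 159 / (78 + 2/9) = 159/(704/9) = 1431/704 ≈ 2.033.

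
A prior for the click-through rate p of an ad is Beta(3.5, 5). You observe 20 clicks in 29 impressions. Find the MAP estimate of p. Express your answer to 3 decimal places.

p̂_MAP = 0.634

Prior: Beta(3.5, 5).
Data: 20 successes in 29 trials. The binomial likelihood contributes p^20(1−p)^9, so the posterior is Beta(3.5+20, 5+9) = Beta(23.5, 14).
For Beta(a, b) with a, b > 1 the mode is (a−1)/(a+b−2) = 22.5/35.5 ≈ 0.634.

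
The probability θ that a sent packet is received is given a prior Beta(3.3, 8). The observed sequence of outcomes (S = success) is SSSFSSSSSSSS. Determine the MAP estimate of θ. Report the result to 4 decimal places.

θ̂_MAP = 0.6244

Prior: Beta(3.3, 8).
Data: 11 successes in 12 trials (from the sequence). The binomial likelihood contributes θ^11(1−θ)^1, so the posterior is Beta(3.3+11, 8+1) = Beta(14.3, 9).
For Beta(a, b) with a, b > 1 the mode is (a−1)/(a+b−2) = 13.3/21.3 ≈ 0.6244.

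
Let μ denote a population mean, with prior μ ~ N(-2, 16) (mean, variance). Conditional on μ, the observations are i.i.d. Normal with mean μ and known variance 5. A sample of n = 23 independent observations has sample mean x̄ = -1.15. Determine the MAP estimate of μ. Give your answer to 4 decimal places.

μ̂_MAP = -1.1614

n = 23, x̄ = -1.15.
For a Normal prior and Normal likelihood with known variance, the posterior is Normal; its mode equals its mean, the precision-weighted average.
Prior precision 1/σ₀² = 1/16 = 0.0625; data precision n/σ² = 23/5 = 4.6.
μ̂ = (0.0625·(-2) + 4.6·(-1.15)) / (0.0625 + 4.6) = (-5.415)/4.6625 = -2166/1865 ≈ -1.1614.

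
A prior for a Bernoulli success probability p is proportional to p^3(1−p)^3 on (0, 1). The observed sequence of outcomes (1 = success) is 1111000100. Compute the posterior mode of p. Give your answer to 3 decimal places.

The prior density ∝ p^3(1−p)^3 is the kernel of Beta(4, 4).
Data: 5 successes in 10 trials (from the sequence). The binomial likelihood contributes p^5(1−p)^5, so the posterior is Beta(4+5, 4+5) = Beta(9, 9).
For Beta(a, b) with a, b > 1 the mode is (a−1)/(a+b−2) = 8/16 ≈ 0.500.

p̂_MAP = 0.500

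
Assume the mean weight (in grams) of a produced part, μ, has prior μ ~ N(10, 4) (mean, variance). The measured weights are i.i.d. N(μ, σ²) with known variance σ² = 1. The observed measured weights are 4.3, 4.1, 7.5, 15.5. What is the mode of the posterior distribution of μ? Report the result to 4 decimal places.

μ̂_MAP = 7.9765

n = 4; x̄ = (4.3 + 4.1 + 7.5 + 15.5)/4 = 31.4/4 = 7.85.
For a Normal prior and Normal likelihood with known variance, the posterior is Normal; its mode equals its mean, the precision-weighted average.
Prior precision 1/σ₀² = 1/4 = 0.25; data precision n/σ² = 4/1 = 4.
μ̂ = (0.25·10 + 4·7.85) / (0.25 + 4) = 33.9/4.25 = 678/85 ≈ 7.9765.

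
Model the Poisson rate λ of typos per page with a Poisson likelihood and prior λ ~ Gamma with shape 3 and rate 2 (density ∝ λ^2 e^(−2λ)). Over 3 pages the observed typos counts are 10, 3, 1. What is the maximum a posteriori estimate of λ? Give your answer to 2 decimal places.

Σxᵢ = 10+3+1 = 14, with n = 3.
Posterior ∝ λ^2e^(−2λ) · λ^14e^(−3λ) = λ^16e^(−5λ), i.e. Gamma(shape=17, rate=5).
The mode of a Gamma(a, b) with a ≥ 1 (shape–rate) is (a−1)/b = 16/5 ≈ 3.20.

λ̂_MAP = 3.20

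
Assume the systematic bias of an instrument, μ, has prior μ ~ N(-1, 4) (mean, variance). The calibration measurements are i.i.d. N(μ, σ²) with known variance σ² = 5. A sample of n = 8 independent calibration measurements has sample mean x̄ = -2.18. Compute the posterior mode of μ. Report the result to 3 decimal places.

n = 8, x̄ = -2.18.
For a Normal prior and Normal likelihood with known variance, the posterior is Normal; its mode equals its mean, the precision-weighted average.
Prior precision 1/σ₀² = 1/4 = 0.25; data precision n/σ² = 8/5 = 1.6.
μ̂ = (0.25·(-1) + 1.6·(-2.18)) / (0.25 + 1.6) = (-3.738)/1.85 = -1869/925 ≈ -2.021.

μ̂_MAP = -2.021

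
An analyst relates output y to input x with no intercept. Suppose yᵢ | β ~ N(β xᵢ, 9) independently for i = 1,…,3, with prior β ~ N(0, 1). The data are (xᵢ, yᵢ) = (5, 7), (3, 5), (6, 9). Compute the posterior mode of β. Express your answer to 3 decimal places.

log p(β | y) = −Σ(yᵢ − βxᵢ)²/(2·9) − β²/(2·1) + const.
Setting the derivative to zero: Σxᵢ(yᵢ − βxᵢ)/9 − β/1 = 0, so β = Σxᵢyᵢ / (Σxᵢ² + σ²/τ²).
Σxᵢyᵢ = 5·7 + 3·5 + 6·9 = 104; Σxᵢ² = 70; σ²/τ² = 9.
β̂_MAP = 104 / (70 + 9) = 104/79 ≈ 1.316.

β̂_MAP = 1.316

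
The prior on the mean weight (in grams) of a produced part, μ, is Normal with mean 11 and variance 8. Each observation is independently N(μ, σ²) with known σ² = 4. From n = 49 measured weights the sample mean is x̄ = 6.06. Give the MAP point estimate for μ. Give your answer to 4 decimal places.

n = 49, x̄ = 6.06.
For a Normal prior and Normal likelihood with known variance, the posterior is Normal; its mode equals its mean, the precision-weighted average.
Prior precision 1/σ₀² = 1/8 = 0.125; data precision n/σ² = 49/4 = 12.25.
μ̂ = (0.125·11 + 12.25·6.06) / (0.125 + 12.25) = 75.61/12.375 = 15122/2475 ≈ 6.1099.

μ̂_MAP = 6.1099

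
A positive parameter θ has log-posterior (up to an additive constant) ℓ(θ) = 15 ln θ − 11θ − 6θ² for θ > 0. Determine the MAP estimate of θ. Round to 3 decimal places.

θ̂_MAP = 0.750

ℓ'(θ) = 15/θ − 11 − 12θ. Setting this to zero and multiplying by θ: 12θ² + 11θ − 15 = 0.
θ = (−11 + √(11² + 4·12·15)) / (2·12) = (−11 + √841) / 24 = (−11 + 29)/24 = 3/4.
ℓ''(θ) = −15/θ² − 12 < 0, confirming a maximum.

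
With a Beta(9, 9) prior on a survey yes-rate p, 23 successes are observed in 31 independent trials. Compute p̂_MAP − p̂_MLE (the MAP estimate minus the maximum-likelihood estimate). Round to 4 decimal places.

Posterior is Beta(32, 17); MAP = (32−1)/(49−2) = 31/47 ≈ 0.65957.
MLE ignores the prior: p̂_MLE = k/n = 23/31 ≈ 0.74194.
Difference = 31/47 − 23/31 = -120/1457 ≈ -0.0824.

MAP − MLE = -0.0824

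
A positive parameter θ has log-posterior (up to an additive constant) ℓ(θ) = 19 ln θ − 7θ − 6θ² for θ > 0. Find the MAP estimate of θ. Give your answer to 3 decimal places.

ℓ'(θ) = 19/θ − 7 − 12θ. Setting this to zero and multiplying by θ: 12θ² + 7θ − 19 = 0.
θ = (−7 + √(7² + 4·12·19)) / (2·12) = (−7 + √961) / 24 = (−7 + 31)/24 = 1.
ℓ''(θ) = −19/θ² − 12 < 0, confirming a maximum.

θ̂_MAP = 1.000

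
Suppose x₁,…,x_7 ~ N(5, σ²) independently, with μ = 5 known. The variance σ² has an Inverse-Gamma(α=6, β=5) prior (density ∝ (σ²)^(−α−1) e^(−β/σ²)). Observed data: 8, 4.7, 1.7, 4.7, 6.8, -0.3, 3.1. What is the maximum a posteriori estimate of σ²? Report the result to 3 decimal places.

Sum of squared deviations about the known mean: SS = (8−5)² + (4.7−5)² + (1.7−5)² + (4.7−5)² + (6.8−5)² + (-0.3−5)² + (3.1−5)² = 55.01.
The Normal likelihood contributes (σ²)^(−n/2) exp(−SS/(2σ²)), so the posterior is Inverse-Gamma(α + n/2, β + SS/2) = Inverse-Gamma(9.5, 32.505).
The mode of Inverse-Gamma(a, b) is b/(a+1) = 32.505/10.5 ≈ 3.096.

σ̂²_MAP = 3.096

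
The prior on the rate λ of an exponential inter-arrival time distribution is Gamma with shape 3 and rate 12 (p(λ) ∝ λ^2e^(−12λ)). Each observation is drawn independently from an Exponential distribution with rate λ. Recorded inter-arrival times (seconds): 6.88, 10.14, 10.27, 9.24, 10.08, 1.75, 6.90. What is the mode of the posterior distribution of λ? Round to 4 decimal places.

The Exponential(rate=λ) likelihood is ∝ λ^n e^(−λΣtᵢ). Here n = 7 and Σtᵢ = 6.88 + 10.14 + 10.27 + 9.24 + 10.08 + 1.75 + 6.90 = 55.26.
Posterior ∝ λ^2e^(−12λ) · λ^7e^(−55.26λ) = λ^9e^(−67.26λ), i.e. Gamma(10, 67.26).
Mode = (a−1)/b = 9/67.26 ≈ 0.1338.

λ̂_MAP = 0.1338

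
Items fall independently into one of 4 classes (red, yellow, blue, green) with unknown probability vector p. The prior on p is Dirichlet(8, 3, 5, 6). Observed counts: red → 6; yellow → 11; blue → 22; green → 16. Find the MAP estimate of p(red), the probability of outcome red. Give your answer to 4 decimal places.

The posterior is Dirichlet(αᵢ + nᵢ) = Dirichlet(14, 14, 27, 22).
For a Dirichlet(a₁,…,a_K) with all aᵢ > 1, the mode has j-th component (aⱼ − 1)/(Σaᵢ − K).
Here Σaᵢ = 77 and K = 4, so p(red) = (14 − 1)/(77 − 4) = 13/73 ≈ 0.1781.

MAP estimate of p(red) = 0.1781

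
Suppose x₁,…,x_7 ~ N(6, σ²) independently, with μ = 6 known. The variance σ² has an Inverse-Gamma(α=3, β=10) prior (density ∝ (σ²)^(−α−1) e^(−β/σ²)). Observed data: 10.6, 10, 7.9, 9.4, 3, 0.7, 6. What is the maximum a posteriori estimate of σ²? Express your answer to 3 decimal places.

σ̂²_MAP = 7.295

Sum of squared deviations about the known mean: SS = (10.6−6)² + (10−6)² + (7.9−6)² + (9.4−6)² + (3−6)² + (0.7−6)² + (6−6)² = 89.42.
The Normal likelihood contributes (σ²)^(−n/2) exp(−SS/(2σ²)), so the posterior is Inverse-Gamma(α + n/2, β + SS/2) = Inverse-Gamma(6.5, 54.71).
The mode of Inverse-Gamma(a, b) is b/(a+1) = 54.71/7.5 ≈ 7.295.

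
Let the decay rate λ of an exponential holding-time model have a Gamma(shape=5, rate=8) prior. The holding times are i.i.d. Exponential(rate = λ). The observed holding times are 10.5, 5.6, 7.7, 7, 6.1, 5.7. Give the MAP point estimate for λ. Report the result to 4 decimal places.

λ̂_MAP = 0.1976

The Exponential(rate=λ) likelihood is ∝ λ^n e^(−λΣtᵢ). Here n = 6 and Σtᵢ = 10.5 + 5.6 + 7.7 + 7 + 6.1 + 5.7 = 42.6.
Posterior ∝ λ^4e^(−8λ) · λ^6e^(−42.6λ) = λ^10e^(−50.6λ), i.e. Gamma(11, 50.6).
Mode = (a−1)/b = 10/50.6 ≈ 0.1976.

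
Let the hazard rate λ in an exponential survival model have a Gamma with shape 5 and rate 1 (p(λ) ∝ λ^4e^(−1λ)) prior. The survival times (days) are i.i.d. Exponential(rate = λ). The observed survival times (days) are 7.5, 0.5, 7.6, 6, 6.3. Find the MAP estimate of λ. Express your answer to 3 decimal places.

The Exponential(rate=λ) likelihood is ∝ λ^n e^(−λΣtᵢ). Here n = 5 and Σtᵢ = 7.5 + 0.5 + 7.6 + 6 + 6.3 = 27.9.
Posterior ∝ λ^4e^(−1λ) · λ^5e^(−27.9λ) = λ^9e^(−28.9λ), i.e. Gamma(10, 28.9).
Mode = (a−1)/b = 9/28.9 ≈ 0.311.

λ̂_MAP = 0.311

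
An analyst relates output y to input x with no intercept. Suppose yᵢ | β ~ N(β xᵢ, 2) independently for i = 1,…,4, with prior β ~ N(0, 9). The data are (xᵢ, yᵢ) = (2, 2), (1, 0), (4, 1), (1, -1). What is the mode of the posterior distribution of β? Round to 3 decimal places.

log p(β | y) = −Σ(yᵢ − βxᵢ)²/(2·2) − β²/(2·9) + const.
Setting the derivative to zero: Σxᵢ(yᵢ − βxᵢ)/2 − β/9 = 0, so β = Σxᵢyᵢ / (Σxᵢ² + σ²/τ²).
Σxᵢyᵢ = 2·2 + 1·0 + 4·1 + 1·(-1) = 7; Σxᵢ² = 22; σ²/τ² = 2/9.
β̂_MAP = 7 / (22 + 2/9) = 7/(200/9) = 63/200 ≈ 0.315.

β̂_MAP = 0.315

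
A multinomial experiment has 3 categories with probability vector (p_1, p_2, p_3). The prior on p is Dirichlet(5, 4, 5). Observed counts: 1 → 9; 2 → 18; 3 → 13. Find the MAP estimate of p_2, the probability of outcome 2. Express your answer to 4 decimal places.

The posterior is Dirichlet(αᵢ + nᵢ) = Dirichlet(14, 22, 18).
For a Dirichlet(a₁,…,a_K) with all aᵢ > 1, the mode has j-th component (aⱼ − 1)/(Σaᵢ − K).
Here Σaᵢ = 54 and K = 3, so p_2 = (22 − 1)/(54 − 3) = 21/51 ≈ 0.4118.

MAP estimate: 0.4118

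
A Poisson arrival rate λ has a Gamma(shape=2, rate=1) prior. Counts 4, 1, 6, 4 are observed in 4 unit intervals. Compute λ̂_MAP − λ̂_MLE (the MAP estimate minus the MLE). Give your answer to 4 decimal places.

Σxᵢ = 15. Posterior is Gamma(17, 5); MAP = (17−1)/5 = 16/5 ≈ 3.20000.
MLE = x̄ = 15/4 ≈ 3.75000.
Difference = 16/5 − 15/4 = -11/20 ≈ -0.5500.

MAP − MLE = -0.5500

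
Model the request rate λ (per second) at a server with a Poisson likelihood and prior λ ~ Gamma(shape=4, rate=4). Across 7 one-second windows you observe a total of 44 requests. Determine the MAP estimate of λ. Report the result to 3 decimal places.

Σxᵢ = 44, n = 7.
Posterior ∝ λ^3e^(−4λ) · λ^44e^(−7λ) = λ^47e^(−11λ), i.e. Gamma(shape=48, rate=11).
The mode of a Gamma(a, b) with a ≥ 1 (shape–rate) is (a−1)/b = 47/11 ≈ 4.273.

λ̂_MAP = 4.273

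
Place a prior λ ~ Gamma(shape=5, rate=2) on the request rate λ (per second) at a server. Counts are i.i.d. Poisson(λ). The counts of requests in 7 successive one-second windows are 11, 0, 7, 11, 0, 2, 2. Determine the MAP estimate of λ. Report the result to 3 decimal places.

λ̂_MAP = 4.111

Σxᵢ = 11+0+7+11+0+2+2 = 33, with n = 7.
Posterior ∝ λ^4e^(−2λ) · λ^33e^(−7λ) = λ^37e^(−9λ), i.e. Gamma(shape=38, rate=9).
The mode of a Gamma(a, b) with a ≥ 1 (shape–rate) is (a−1)/b = 37/9 ≈ 4.111.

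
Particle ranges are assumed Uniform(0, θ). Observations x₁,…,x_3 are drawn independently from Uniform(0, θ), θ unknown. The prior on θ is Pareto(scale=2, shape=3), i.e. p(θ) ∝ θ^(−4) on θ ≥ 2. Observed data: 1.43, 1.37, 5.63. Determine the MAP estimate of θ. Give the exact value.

θ̂_MAP = 5.63

The Uniform(0, θ) likelihood is θ^(−n) for θ ≥ max(xᵢ), zero otherwise. Here max(xᵢ) = 5.63.
Posterior ∝ θ^(−4) · θ^(−3) = θ^(−7) on θ ≥ max(2, 5.63) = 5.63.
This density is strictly decreasing in θ, so the posterior mode lies at the lower boundary of the support.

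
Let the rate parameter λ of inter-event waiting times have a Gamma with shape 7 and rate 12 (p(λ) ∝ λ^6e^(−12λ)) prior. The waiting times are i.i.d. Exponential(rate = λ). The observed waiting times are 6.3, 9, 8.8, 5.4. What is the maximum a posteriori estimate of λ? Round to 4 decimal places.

The Exponential(rate=λ) likelihood is ∝ λ^n e^(−λΣtᵢ). Here n = 4 and Σtᵢ = 6.3 + 9 + 8.8 + 5.4 = 29.5.
Posterior ∝ λ^6e^(−12λ) · λ^4e^(−29.5λ) = λ^10e^(−41.5λ), i.e. Gamma(11, 41.5).
Mode = (a−1)/b = 10/41.5 ≈ 0.2410.

λ̂_MAP = 0.2410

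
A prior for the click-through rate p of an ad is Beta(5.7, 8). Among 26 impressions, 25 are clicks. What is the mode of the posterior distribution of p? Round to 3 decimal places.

Prior: Beta(5.7, 8).
Data: 25 successes in 26 trials. The binomial likelihood contributes p^25(1−p)^1, so the posterior is Beta(5.7+25, 8+1) = Beta(30.7, 9).
For Beta(a, b) with a, b > 1 the mode is (a−1)/(a+b−2) = 29.7/37.7 ≈ 0.788.

p̂_MAP = 0.788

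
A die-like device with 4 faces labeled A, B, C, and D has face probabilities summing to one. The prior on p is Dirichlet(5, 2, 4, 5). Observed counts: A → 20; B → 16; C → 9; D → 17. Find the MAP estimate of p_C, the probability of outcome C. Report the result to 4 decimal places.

The posterior is Dirichlet(αᵢ + nᵢ) = Dirichlet(25, 18, 13, 22).
For a Dirichlet(a₁,…,a_K) with all aᵢ > 1, the mode has j-th component (aⱼ − 1)/(Σaᵢ − K).
Here Σaᵢ = 78 and K = 4, so p_C = (13 − 1)/(78 − 4) = 12/74 ≈ 0.1622.

MAP estimate of p_C = 0.1622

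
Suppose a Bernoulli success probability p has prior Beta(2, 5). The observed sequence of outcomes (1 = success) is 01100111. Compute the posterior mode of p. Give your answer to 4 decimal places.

p̂_MAP = 0.4615

Prior: Beta(2, 5).
Data: 5 successes in 8 trials (from the sequence). The binomial likelihood contributes p^5(1−p)^3, so the posterior is Beta(2+5, 5+3) = Beta(7, 8).
For Beta(a, b) with a, b > 1 the mode is (a−1)/(a+b−2) = 6/13 ≈ 0.4615.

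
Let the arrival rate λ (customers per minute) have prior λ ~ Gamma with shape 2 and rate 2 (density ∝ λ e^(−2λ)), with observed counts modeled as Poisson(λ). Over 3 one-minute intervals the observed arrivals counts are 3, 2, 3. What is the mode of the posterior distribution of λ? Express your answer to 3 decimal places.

Σxᵢ = 3+2+3 = 8, with n = 3.
Posterior ∝ λe^(−2λ) · λ^8e^(−3λ) = λ^9e^(−5λ), i.e. Gamma(shape=10, rate=5).
The mode of a Gamma(a, b) with a ≥ 1 (shape–rate) is (a−1)/b = 9/5 ≈ 1.800.

λ̂_MAP = 1.800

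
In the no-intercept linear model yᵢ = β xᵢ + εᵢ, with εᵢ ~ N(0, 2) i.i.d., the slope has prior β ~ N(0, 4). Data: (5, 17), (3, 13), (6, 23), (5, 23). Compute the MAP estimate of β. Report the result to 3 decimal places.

β̂_MAP = 3.948

log p(β | y) = −Σ(yᵢ − βxᵢ)²/(2·2) − β²/(2·4) + const.
Setting the derivative to zero: Σxᵢ(yᵢ − βxᵢ)/2 − β/4 = 0, so β = Σxᵢyᵢ / (Σxᵢ² + σ²/τ²).
Σxᵢyᵢ = 5·17 + 3·13 + 6·23 + 5·23 = 377; Σxᵢ² = 95; σ²/τ² = 0.5.
β̂_MAP = 377 / (95 + 0.5) = 377/95.5 ≈ 3.948.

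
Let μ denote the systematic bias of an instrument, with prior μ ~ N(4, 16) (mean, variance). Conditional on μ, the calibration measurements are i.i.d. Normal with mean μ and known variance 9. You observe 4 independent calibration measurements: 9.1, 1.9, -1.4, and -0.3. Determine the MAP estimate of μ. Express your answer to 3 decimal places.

μ̂_MAP = 2.532

n = 4; x̄ = (9.1 + 1.9 + (-1.4) + (-0.3))/4 = 9.3/4 = 2.325.
For a Normal prior and Normal likelihood with known variance, the posterior is Normal; its mode equals its mean, the precision-weighted average.
Prior precision 1/σ₀² = 1/16 = 0.0625; data precision n/σ² = 4/9.
μ̂ = (0.0625·4 + (4/9)·2.325) / (0.0625 + 4/9) = (77/60)/(73/144) = 924/365 ≈ 2.532.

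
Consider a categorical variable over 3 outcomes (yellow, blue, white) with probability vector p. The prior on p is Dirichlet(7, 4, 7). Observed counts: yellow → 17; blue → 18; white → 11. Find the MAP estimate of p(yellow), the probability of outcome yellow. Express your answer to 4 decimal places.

The posterior is Dirichlet(αᵢ + nᵢ) = Dirichlet(24, 22, 18).
For a Dirichlet(a₁,…,a_K) with all aᵢ > 1, the mode has j-th component (aⱼ − 1)/(Σaᵢ − K).
Here Σaᵢ = 64 and K = 3, so p(yellow) = (24 − 1)/(64 − 3) = 23/61 ≈ 0.3770.

MAP estimate of p(yellow) = 0.3770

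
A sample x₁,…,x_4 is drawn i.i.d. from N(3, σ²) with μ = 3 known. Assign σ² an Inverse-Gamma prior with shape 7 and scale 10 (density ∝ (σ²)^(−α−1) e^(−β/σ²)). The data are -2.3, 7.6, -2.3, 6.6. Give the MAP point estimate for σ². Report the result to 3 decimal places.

Sum of squared deviations about the known mean: SS = (-2.3−3)² + (7.6−3)² + (-2.3−3)² + (6.6−3)² = 90.3.
The Normal likelihood contributes (σ²)^(−n/2) exp(−SS/(2σ²)), so the posterior is Inverse-Gamma(α + n/2, β + SS/2) = Inverse-Gamma(9, 55.15).
The mode of Inverse-Gamma(a, b) is b/(a+1) = 55.15/10 ≈ 5.515.

σ̂²_MAP = 5.515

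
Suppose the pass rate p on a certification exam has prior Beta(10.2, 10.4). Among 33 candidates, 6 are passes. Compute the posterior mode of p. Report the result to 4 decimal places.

p̂_MAP = 0.2946

Prior: Beta(10.2, 10.4).
Data: 6 successes in 33 trials. The binomial likelihood contributes p^6(1−p)^27, so the posterior is Beta(10.2+6, 10.4+27) = Beta(16.2, 37.4).
For Beta(a, b) with a, b > 1 the mode is (a−1)/(a+b−2) = 15.2/51.6 ≈ 0.2946.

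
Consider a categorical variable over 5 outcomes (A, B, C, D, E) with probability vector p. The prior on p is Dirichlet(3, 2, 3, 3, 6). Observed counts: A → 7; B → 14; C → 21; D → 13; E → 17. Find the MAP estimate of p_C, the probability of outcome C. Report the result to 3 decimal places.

The posterior is Dirichlet(αᵢ + nᵢ) = Dirichlet(10, 16, 24, 16, 23).
For a Dirichlet(a₁,…,a_K) with all aᵢ > 1, the mode has j-th component (aⱼ − 1)/(Σaᵢ − K).
Here Σaᵢ = 89 and K = 5, so p_C = (24 − 1)/(89 − 5) = 23/84 ≈ 0.274.

MAP estimate of p_C = 0.274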